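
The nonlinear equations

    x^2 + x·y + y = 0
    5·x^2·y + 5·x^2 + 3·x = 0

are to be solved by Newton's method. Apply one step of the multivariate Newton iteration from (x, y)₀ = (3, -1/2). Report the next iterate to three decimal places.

At (3, -1/2): F = (7.000, 31.500).
Jacobian J = [[2·x + y, x + 1], [10·x·y + 10·x + 3, 5·x^2]].
At the point, J = [[5.500, 4.000], [18.000, 45.000]] (det J = 175.500).
Solving J·Δ = −F gives Δ = (-1.077, -0.269).
Then the next iterate is (x, y)₁ = (1.923, -0.769).

(1.923, -0.769)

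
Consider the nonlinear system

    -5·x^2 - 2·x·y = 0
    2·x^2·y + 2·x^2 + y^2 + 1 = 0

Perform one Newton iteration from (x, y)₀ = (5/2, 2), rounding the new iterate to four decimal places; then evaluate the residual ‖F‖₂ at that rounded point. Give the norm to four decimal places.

15.7146

At (5/2, 2): F = (-41.2500, 42.5000).
Jacobian J = [[-10·x - 2·y, -2·x], [4·x·y + 4·x, 2·x^2 + 2·y]].
At the point, J = [[-29.0000, -5.0000], [30.0000, 16.5000]] (det J = -328.5000).
Solving J·Δ = −F gives Δ = (-1.4250, 0.0152).
Then the next iterate is (x, y)₁ = (1.0750, 2.0152).
Re-evaluating at (1.0750, 2.0152): F = (-10.110805, 12.029912), so ‖F‖₂ = 15.7146.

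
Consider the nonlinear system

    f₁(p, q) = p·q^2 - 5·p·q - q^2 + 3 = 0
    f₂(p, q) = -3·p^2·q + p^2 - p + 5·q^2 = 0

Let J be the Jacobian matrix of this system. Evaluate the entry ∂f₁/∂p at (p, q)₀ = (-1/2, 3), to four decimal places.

∂f₁/∂p = q^2 - 5·q.
At (-1/2, 3) this is -6.0000.

-6.0000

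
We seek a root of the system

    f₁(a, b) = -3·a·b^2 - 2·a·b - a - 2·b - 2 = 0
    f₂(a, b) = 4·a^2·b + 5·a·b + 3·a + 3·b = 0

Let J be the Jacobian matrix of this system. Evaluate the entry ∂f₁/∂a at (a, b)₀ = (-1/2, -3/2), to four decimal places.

∂f₁/∂a = -3·b^2 - 2·b - 1.
At (-1/2, -3/2) this is -4.7500.

-4.7500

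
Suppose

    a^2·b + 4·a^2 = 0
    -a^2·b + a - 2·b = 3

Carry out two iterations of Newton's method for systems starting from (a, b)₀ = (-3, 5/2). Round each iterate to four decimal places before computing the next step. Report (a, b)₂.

(-1.1524, -0.2586)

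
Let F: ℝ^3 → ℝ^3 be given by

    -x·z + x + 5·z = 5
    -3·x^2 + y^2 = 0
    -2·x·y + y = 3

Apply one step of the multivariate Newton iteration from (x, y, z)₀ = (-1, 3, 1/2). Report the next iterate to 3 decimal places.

(-0.667, 1.667, 0.972)

At (-1, 3, 1/2): F = (-3.000, 6.000, 6.000).
Jacobian J = [[-z + 1, 0, -x + 5], [-6·x, 2·y, 0], [-2·y, -2·x + 1, 0]].
At the point, J = [[0.500, 0.000, 6.000], [6.000, 6.000, 0.000], [-6.000, 3.000, 0.000]] (det J = 324.000).
Solving J·Δ = −F gives Δ = (0.333, -1.333, 0.472).
Then the next iterate is (x, y, z)₁ = (-0.667, 1.667, 0.972).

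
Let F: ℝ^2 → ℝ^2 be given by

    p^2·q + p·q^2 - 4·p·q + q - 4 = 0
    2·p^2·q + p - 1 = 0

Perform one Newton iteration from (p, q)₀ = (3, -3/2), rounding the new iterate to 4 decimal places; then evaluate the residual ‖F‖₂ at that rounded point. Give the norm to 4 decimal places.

7.3295

At (3, -3/2): F = (5.7500, -25.0000).
Jacobian J = [[2·p·q + q^2 - 4·q, p^2 + 2·p·q - 4·p + 1], [4·p·q + 1, 2·p^2]].
At the point, J = [[-0.7500, -11.0000], [-17.0000, 18.0000]] (det J = -200.5000).
Solving J·Δ = −F gives Δ = (-0.8554, 0.5810).
Then the next iterate is (p, q)₁ = (2.1446, -0.9190).
Re-evaluating at (2.1446, -0.9190): F = (0.549030, -7.308930), so ‖F‖₂ = 7.3295.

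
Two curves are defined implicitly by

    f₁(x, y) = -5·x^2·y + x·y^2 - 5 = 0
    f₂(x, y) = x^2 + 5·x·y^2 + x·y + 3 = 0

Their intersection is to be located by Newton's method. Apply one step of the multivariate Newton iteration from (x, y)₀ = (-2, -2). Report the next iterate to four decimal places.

(-1.4350, -1.4450)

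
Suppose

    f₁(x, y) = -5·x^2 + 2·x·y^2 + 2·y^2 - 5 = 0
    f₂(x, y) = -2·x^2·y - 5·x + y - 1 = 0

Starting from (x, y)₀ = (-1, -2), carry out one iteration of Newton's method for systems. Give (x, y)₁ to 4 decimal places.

(-0.4444, -3.2222)

At (-1, -2): F = (-10.0000, 6.0000).
Jacobian J = [[-10·x + 2·y^2, 4·x·y + 4·y], [-4·x·y - 5, -2·x^2 + 1]].
At the point, J = [[18.0000, 0.0000], [-13.0000, -1.0000]] (det J = -18.0000).
Solving J·Δ = −F gives Δ = (0.5556, -1.2222).
Then the next iterate is (x, y)₁ = (-0.4444, -3.2222).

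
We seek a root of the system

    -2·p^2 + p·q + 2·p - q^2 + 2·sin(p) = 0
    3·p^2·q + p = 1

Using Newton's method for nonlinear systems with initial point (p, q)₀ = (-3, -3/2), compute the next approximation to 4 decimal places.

At (-3, -3/2): F = (-22.032240, -44.5000).
Jacobian J = [[-4·p + q + 2·cos(p) + 2, p - 2·q], [6·p·q + 1, 3·p^2]].
At the point, J = [[10.520015, 0.0000], [28.0000, 27.0000]] (det J = 284.040405).
Solving J·Δ = −F gives Δ = (2.0943, -0.5237).
Then the next iterate is (p, q)₁ = (-0.9057, -2.0237).

(-0.9057, -2.0237)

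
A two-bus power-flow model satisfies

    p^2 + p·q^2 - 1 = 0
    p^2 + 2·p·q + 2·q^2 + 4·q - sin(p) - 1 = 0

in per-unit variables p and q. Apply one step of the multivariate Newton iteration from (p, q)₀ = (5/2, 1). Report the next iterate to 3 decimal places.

(1.923, 0.142)

At (5/2, 1): F = (7.750, 15.65153).
Jacobian J = [[2·p + q^2, 2·p·q], [2·p + 2·q - cos(p), 2·p + 4·q + 4]].
At the point, J = [[6.000, 5.000], [7.80114, 13.000]] (det J = 38.99428).
Solving J·Δ = −F gives Δ = (-0.577, -0.858).
Then the next iterate is (p, q)₁ = (1.923, 0.142).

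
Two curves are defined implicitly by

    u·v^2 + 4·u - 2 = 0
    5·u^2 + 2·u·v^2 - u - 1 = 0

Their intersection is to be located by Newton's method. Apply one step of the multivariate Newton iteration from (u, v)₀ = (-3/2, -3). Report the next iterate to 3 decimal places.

(-0.344, -2.281)

At (-3/2, -3): F = (-21.500, -15.250).
Jacobian J = [[v^2 + 4, 2·u·v], [10·u + 2·v^2 - 1, 4·u·v]].
At the point, J = [[13.000, 9.000], [2.000, 18.000]] (det J = 216.000).
Solving J·Δ = −F gives Δ = (1.156, 0.719).
Then the next iterate is (u, v)₁ = (-0.344, -2.281).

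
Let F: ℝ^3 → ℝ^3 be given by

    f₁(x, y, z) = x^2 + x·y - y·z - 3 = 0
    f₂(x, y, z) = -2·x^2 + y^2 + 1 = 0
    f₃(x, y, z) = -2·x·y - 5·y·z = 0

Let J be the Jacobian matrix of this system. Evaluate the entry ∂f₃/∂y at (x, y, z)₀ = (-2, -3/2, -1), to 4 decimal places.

9.0000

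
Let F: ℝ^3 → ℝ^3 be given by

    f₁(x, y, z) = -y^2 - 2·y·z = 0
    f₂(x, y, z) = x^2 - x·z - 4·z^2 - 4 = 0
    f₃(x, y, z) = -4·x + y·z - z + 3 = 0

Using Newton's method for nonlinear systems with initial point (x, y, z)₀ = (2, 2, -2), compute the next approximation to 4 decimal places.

(1.6667, -0.3333, -1.0000)

At (2, 2, -2): F = (4.0000, -12.0000, -7.0000).
Jacobian J = [[0, -2·y - 2·z, -2·y], [2·x - z, 0, -x - 8·z], [-4, z, y - 1]].
At the point, J = [[0.0000, 0.0000, -4.0000], [6.0000, 0.0000, 14.0000], [-4.0000, -2.0000, 1.0000]] (det J = 48.0000).
Solving J·Δ = −F gives Δ = (-0.3333, -2.3333, 1.0000).
Then the next iterate is (x, y, z)₁ = (1.6667, -0.3333, -1.0000).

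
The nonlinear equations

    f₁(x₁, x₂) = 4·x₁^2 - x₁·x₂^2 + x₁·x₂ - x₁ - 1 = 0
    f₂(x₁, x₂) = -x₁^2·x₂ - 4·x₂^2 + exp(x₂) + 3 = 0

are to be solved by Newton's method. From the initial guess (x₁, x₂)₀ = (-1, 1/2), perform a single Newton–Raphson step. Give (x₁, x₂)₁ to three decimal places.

(-0.571, 1.567)

At (-1, 1/2): F = (3.750, 3.14872).
Jacobian J = [[8·x₁ - x₂^2 + x₂ - 1, -2·x₁·x₂ + x₁], [-2·x₁·x₂, -x₁^2 - 8·x₂ + exp(x₂)]].
At the point, J = [[-8.750, 0.000], [1.000, -3.35128]] (det J = 29.32369).
Solving J·Δ = −F gives Δ = (0.429, 1.067).
Then the next iterate is (x₁, x₂)₁ = (-0.571, 1.567).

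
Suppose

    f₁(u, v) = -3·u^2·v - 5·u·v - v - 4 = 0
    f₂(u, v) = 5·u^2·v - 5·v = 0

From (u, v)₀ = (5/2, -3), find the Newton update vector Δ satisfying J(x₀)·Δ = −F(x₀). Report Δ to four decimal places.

(-0.1244, 2.6444)

At (5/2, -3): F = (92.7500, -78.7500).
Jacobian J = [[-6·u·v - 5·v, -3·u^2 - 5·u - 1], [10·u·v, 5·u^2 - 5]].
At the point, J = [[60.0000, -32.2500], [-75.0000, 26.2500]] (det J = -843.7500).
Solving J·Δ = −F gives Δ = (-0.1244, 2.6444).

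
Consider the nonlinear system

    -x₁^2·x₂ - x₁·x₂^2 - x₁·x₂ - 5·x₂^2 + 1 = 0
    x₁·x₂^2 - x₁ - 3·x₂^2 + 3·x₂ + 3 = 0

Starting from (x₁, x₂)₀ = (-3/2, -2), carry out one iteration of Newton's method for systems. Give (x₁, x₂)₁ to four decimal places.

At (-3/2, -2): F = (-11.5000, -19.5000).
Jacobian J = [[-2·x₁·x₂ - x₂^2 - x₂, -x₁^2 - 2·x₁·x₂ - x₁ - 10·x₂], [x₂^2 - 1, 2·x₁·x₂ - 6·x₂ + 3]].
At the point, J = [[-8.0000, 13.2500], [3.0000, 21.0000]] (det J = -207.7500).
Solving J·Δ = −F gives Δ = (0.0812, 0.9170).
Then the next iterate is (x₁, x₂)₁ = (-1.4188, -1.0830).

(-1.4188, -1.0830)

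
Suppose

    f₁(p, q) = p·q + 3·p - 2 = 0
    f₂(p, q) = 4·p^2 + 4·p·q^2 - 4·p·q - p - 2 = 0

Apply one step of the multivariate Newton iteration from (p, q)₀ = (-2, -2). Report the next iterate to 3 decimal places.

(2.148, -1.926)

At (-2, -2): F = (-4.000, -32.000).
Jacobian J = [[q + 3, p], [8·p + 4·q^2 - 4·q - 1, 8·p·q - 4·p]].
At the point, J = [[1.000, -2.000], [7.000, 40.000]] (det J = 54.000).
Solving J·Δ = −F gives Δ = (4.148, 0.074).
Then the next iterate is (p, q)₁ = (2.148, -1.926).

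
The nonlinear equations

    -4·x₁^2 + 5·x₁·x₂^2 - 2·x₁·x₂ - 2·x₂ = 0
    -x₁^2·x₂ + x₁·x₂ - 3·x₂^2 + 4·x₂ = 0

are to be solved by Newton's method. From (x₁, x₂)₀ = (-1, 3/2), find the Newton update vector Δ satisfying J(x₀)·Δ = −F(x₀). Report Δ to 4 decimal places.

At (-1, 3/2): F = (-15.2500, -3.7500).
Jacobian J = [[-8·x₁ + 5·x₂^2 - 2·x₂, 10·x₁·x₂ - 2·x₁ - 2], [-2·x₁·x₂ + x₂, -x₁^2 + x₁ - 6·x₂ + 4]].
At the point, J = [[16.2500, -15.0000], [4.5000, -7.0000]] (det J = -46.2500).
Solving J·Δ = −F gives Δ = (1.0919, 0.1662).

(1.0919, 0.1662)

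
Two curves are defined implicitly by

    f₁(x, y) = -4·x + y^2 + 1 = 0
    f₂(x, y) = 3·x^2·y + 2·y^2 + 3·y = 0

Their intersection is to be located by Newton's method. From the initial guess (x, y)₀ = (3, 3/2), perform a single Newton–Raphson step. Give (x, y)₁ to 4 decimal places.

At (3, 3/2): F = (-8.7500, 49.5000).
Jacobian J = [[-4, 2·y], [6·x·y, 3·x^2 + 4·y + 3]].
At the point, J = [[-4.0000, 3.0000], [27.0000, 36.0000]] (det J = -225.0000).
Solving J·Δ = −F gives Δ = (-2.0600, 0.1700).
Then the next iterate is (x, y)₁ = (0.9400, 1.6700).

(0.9400, 1.6700)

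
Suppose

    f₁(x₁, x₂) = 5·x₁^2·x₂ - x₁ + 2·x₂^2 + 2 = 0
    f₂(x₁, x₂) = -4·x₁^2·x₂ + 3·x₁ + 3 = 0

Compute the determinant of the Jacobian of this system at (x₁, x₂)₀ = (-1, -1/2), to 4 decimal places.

-13.0000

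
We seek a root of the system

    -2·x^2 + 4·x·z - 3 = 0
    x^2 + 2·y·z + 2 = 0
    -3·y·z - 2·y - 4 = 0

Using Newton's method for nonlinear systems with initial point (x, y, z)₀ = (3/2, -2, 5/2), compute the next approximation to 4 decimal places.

(0.6022, -0.8325, 1.8485)

At (3/2, -2, 5/2): F = (7.5000, -5.7500, 15.0000).
Jacobian J = [[-4·x + 4·z, 0, 4·x], [2·x, 2·z, 2·y], [0, -3·z - 2, -3·y]].
At the point, J = [[4.0000, 0.0000, 6.0000], [3.0000, 5.0000, -4.0000], [0.0000, -9.5000, 6.0000]] (det J = -203.0000).
Solving J·Δ = −F gives Δ = (-0.8978, 1.1675, -0.6515).
Then the next iterate is (x, y, z)₁ = (0.6022, -0.8325, 1.8485).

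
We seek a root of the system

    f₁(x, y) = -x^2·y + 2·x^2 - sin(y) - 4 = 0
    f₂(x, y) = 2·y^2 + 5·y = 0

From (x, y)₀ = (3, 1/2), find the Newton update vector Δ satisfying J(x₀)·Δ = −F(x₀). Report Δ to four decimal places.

(-1.4726, -0.4286)

At (3, 1/2): F = (9.020574, 3.0000).
Jacobian J = [[-2·x·y + 4·x, -x^2 - cos(y)], [0, 4·y + 5]].
At the point, J = [[9.0000, -9.877583], [0.0000, 7.0000]] (det J = 63.0000).
Solving J·Δ = −F gives Δ = (-1.4726, -0.4286).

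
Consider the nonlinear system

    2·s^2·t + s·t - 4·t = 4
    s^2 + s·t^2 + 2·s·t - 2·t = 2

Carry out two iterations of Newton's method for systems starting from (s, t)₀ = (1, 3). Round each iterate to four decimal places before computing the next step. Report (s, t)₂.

(2.4067, -1.5594)

At (1, 3): F = (-7.0000, 8.0000).
Jacobian J = [[4·s·t + t, 2·s^2 + s - 4], [2·s + t^2 + 2·t, 2·s·t + 2·s - 2]].
At the point, J = [[15.0000, -1.0000], [17.0000, 6.0000]] (det J = 107.0000).
Solving J·Δ = −F gives Δ = (0.3178, -2.2336).
Then the next iterate is (s, t)₁ = (1.3178, 0.7664).
Round to (1.3178, 0.7664) and repeat: F = (-3.393782, 0.997755), J = [[4.806248, 0.790994], [4.755769, 2.655524]].
Δ = (1.0889, -2.3258), so (s, t)₂ = (2.4067, -1.5594).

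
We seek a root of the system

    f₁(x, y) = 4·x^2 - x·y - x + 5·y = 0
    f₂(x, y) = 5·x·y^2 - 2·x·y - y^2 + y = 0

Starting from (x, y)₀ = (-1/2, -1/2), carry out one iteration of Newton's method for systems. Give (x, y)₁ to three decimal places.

(-0.407, -0.197)

At (-1/2, -1/2): F = (-1.250, -1.875).
Jacobian J = [[8·x - y - 1, -x + 5], [5·y^2 - 2·y, 10·x·y - 2·x - 2·y + 1]].
At the point, J = [[-4.500, 5.500], [2.250, 5.500]] (det J = -37.125).
Solving J·Δ = −F gives Δ = (0.093, 0.303).
Then the next iterate is (x, y)₁ = (-0.407, -0.197).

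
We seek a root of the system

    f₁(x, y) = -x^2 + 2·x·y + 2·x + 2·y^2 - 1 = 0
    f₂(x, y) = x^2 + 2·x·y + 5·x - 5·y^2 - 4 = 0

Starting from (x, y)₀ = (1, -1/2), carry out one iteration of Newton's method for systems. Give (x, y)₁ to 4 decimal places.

At (1, -1/2): F = (-0.5000, -0.2500).
Jacobian J = [[-2·x + 2·y + 2, 2·x + 4·y], [2·x + 2·y + 5, 2·x - 10·y]].
At the point, J = [[-1.0000, 0.0000], [6.0000, 7.0000]] (det J = -7.0000).
Solving J·Δ = −F gives Δ = (-0.5000, 0.4643).
Then the next iterate is (x, y)₁ = (0.5000, -0.0357).

(0.5000, -0.0357)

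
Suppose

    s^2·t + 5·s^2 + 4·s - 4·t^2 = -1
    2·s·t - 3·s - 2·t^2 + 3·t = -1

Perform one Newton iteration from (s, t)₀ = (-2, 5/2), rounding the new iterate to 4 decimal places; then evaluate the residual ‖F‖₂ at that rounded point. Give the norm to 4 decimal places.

1.3393

At (-2, 5/2): F = (-2.0000, -8.0000).
Jacobian J = [[2·s·t + 10·s + 4, s^2 - 8·t], [2·t - 3, 2·s - 4·t + 3]].
At the point, J = [[-26.0000, -16.0000], [2.0000, -11.0000]] (det J = 318.0000).
Solving J·Δ = −F gives Δ = (0.3333, -0.6667).
Then the next iterate is (s, t)₁ = (-1.6667, 1.8333).
Re-evaluating at (-1.6667, 1.8333): F = (-0.128607, -1.3331), so ‖F‖₂ = 1.3393.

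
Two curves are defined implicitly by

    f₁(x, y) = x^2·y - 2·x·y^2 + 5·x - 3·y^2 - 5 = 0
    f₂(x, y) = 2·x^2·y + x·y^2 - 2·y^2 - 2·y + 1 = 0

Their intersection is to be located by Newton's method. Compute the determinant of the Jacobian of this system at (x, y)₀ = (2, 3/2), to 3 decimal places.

J = [[2·x·y - 2·y^2 + 5, x^2 - 4·x·y - 6·y], [4·x·y + y^2, 2·x^2 + 2·x·y - 4·y - 2]].
At the point, J = [[6.500, -17.000], [14.250, 6.000]].
det J = 281.250.

281.250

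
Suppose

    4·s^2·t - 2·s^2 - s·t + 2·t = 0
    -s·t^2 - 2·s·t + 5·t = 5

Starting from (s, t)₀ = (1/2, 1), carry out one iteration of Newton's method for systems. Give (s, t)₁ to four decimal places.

(-0.4286, 0.5714)

At (1/2, 1): F = (2.0000, -1.5000).
Jacobian J = [[8·s·t - 4·s - t, 4·s^2 - s + 2], [-t^2 - 2·t, -2·s·t - 2·s + 5]].
At the point, J = [[1.0000, 2.5000], [-3.0000, 3.0000]] (det J = 10.5000).
Solving J·Δ = −F gives Δ = (-0.9286, -0.4286).
Then the next iterate is (s, t)₁ = (-0.4286, 0.5714).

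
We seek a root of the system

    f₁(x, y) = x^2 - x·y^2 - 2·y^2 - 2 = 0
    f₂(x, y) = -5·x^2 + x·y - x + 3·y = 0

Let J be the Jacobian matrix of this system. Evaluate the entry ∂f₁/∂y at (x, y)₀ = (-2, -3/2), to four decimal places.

∂f₁/∂y = -2·x·y - 4·y.
At (-2, -3/2) this is 0.0000.

0.0000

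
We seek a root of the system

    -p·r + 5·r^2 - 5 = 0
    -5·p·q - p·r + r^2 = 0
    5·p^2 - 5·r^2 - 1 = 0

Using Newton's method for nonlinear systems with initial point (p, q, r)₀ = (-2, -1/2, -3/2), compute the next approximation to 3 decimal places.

(-1.371, -0.145, -1.177)

At (-2, -1/2, -3/2): F = (3.250, -5.750, 7.750).
Jacobian J = [[-r, 0, -p + 10·r], [-5·q - r, -5·p, -p + 2·r], [10·p, 0, -10·r]].
At the point, J = [[1.500, 0.000, -13.000], [4.000, 10.000, -1.000], [-20.000, 0.000, 15.000]] (det J = -2375.000).
Solving J·Δ = −F gives Δ = (0.629, 0.355, 0.323).
Then the next iterate is (p, q, r)₁ = (-1.371, -0.145, -1.177).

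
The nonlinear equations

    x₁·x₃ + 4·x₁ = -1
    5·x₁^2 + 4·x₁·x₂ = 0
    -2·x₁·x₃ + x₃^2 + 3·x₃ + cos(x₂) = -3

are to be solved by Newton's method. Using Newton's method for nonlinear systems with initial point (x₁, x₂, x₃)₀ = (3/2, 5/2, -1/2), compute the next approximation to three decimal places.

At (3/2, 5/2, -1/2): F = (6.250, 26.250, 2.44886).
Jacobian J = [[x₃ + 4, 0, x₁], [10·x₁ + 4·x₂, 4·x₁, 0], [-2·x₃, -sin(x₂), -2·x₁ + 2·x₃ + 3]].
At the point, J = [[3.500, 0.000, 1.500], [25.000, 6.000, 0.000], [1.000, -0.59847, -1.000]] (det J = -52.44271).
Solving J·Δ = −F gives Δ = (-1.585, 2.228, -0.469).
Then the next iterate is (x₁, x₂, x₃)₁ = (-0.085, 4.728, -0.969).

(-0.085, 4.728, -0.969)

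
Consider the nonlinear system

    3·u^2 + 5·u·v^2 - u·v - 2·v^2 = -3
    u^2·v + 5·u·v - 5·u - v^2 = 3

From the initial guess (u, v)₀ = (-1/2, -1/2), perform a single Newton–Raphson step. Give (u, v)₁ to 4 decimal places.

(-0.3675, -0.9419)

At (-1/2, -1/2): F = (2.3750, 0.3750).
Jacobian J = [[6·u + 5·v^2 - v, 10·u·v - u - 4·v], [2·u·v + 5·v - 5, u^2 + 5·u - 2·v]].
At the point, J = [[-1.2500, 5.0000], [-7.0000, -1.2500]] (det J = 36.5625).
Solving J·Δ = −F gives Δ = (0.1325, -0.4419).
Then the next iterate is (u, v)₁ = (-0.3675, -0.9419).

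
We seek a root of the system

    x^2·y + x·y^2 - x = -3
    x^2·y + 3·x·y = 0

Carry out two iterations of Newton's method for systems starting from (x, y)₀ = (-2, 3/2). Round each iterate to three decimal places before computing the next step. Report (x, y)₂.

At (-2, 3/2): F = (6.500, -3.000).
Jacobian J = [[2·x·y + y^2 - 1, x^2 + 2·x·y], [2·x·y + 3·y, x^2 + 3·x]].
At the point, J = [[-4.750, -2.000], [-1.500, -2.000]] (det J = 6.500).
Solving J·Δ = −F gives Δ = (2.923, -3.692).
Then the next iterate is (x, y)₁ = (0.923, -2.192).
Round to (0.923, -2.192) and repeat: F = (4.64446, -7.93708), J = [[-0.24157, -3.19450], [-10.62243, 3.62093]].
Δ = (-0.245, 1.472), so (x, y)₂ = (0.678, -0.720).

(0.678, -0.720)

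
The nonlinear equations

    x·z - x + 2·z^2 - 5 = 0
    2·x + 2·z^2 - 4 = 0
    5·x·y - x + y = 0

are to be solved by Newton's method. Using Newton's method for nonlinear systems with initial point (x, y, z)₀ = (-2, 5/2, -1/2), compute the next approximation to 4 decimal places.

(0.4545, 3.3586, -1.7955)

At (-2, 5/2, -1/2): F = (-1.5000, -7.5000, -20.5000).
Jacobian J = [[z - 1, 0, x + 4·z], [2, 0, 4·z], [5·y - 1, 5·x + 1, 0]].
At the point, J = [[-1.5000, 0.0000, -4.0000], [2.0000, 0.0000, -2.0000], [11.5000, -9.0000, 0.0000]] (det J = 99.0000).
Solving J·Δ = −F gives Δ = (2.4545, 0.8586, -1.2955).
Then the next iterate is (x, y, z)₁ = (0.4545, 3.3586, -1.7955).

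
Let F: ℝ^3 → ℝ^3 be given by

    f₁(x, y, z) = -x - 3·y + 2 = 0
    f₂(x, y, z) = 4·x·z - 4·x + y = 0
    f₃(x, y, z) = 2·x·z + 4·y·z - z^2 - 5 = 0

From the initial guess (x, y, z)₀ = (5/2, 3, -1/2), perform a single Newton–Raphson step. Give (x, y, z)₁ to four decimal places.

(0.7033, 0.4322, -0.1212)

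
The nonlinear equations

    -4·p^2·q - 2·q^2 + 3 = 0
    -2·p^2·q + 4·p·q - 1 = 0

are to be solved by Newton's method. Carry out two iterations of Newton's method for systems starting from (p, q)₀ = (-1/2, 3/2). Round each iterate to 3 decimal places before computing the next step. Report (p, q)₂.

At (-1/2, 3/2): F = (-3.000, -4.750).
Jacobian J = [[-8·p·q, -4·p^2 - 4·q], [-4·p·q + 4·q, -2·p^2 + 4·p]].
At the point, J = [[6.000, -7.000], [9.000, -2.500]] (det J = 48.000).
Solving J·Δ = −F gives Δ = (0.536, 0.031).
Then the next iterate is (p, q)₁ = (0.036, 1.531).
Round to (0.036, 1.531) and repeat: F = (-1.69586, -0.78350), J = [[-0.44093, -6.12918], [5.90354, 0.14141]].
Δ = (0.140, -0.287), so (p, q)₂ = (0.176, 1.244).

(0.176, 1.244)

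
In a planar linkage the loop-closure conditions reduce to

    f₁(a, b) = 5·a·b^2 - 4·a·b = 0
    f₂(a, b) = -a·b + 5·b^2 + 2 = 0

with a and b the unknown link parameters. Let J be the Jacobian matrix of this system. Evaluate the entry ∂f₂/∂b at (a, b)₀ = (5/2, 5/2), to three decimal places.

22.500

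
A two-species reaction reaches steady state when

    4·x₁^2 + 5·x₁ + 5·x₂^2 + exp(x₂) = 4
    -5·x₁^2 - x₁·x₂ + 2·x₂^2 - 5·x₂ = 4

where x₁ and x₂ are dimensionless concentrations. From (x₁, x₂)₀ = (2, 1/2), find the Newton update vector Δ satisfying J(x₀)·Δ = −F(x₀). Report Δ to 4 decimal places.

At (2, 1/2): F = (24.898721, -27.0000).
Jacobian J = [[8·x₁ + 5, 10·x₂ + exp(x₂)], [-10·x₁ - x₂, -x₁ + 4·x₂ - 5]].
At the point, J = [[21.0000, 6.648721], [-20.5000, -5.0000]] (det J = 31.298786).
Solving J·Δ = −F gives Δ = (-1.7580, 1.8076).

(-1.7580, 1.8076)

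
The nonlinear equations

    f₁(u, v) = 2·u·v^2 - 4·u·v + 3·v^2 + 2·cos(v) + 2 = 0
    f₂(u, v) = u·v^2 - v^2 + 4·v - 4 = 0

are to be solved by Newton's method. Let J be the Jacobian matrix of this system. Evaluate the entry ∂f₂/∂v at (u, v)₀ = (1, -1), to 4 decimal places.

∂f₂/∂v = 2·u·v - 2·v + 4.
At (1, -1) this is 4.0000.

4.0000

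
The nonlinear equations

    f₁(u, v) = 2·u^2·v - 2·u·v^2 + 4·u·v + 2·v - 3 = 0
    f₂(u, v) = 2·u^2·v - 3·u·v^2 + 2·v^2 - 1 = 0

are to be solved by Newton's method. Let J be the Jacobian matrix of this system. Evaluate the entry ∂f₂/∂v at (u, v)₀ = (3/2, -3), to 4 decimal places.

∂f₂/∂v = 2·u^2 - 6·u·v + 4·v.
At (3/2, -3) this is 19.5000.

19.5000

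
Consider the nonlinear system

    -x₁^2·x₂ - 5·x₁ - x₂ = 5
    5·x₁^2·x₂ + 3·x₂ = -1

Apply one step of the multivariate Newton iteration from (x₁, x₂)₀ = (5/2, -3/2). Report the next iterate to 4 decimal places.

At (5/2, -3/2): F = (-6.6250, -50.3750).
Jacobian J = [[-2·x₁·x₂ - 5, -x₁^2 - 1], [10·x₁·x₂, 5·x₁^2 + 3]].
At the point, J = [[2.5000, -7.2500], [-37.5000, 34.2500]] (det J = -186.2500).
Solving J·Δ = −F gives Δ = (-3.1792, -2.0101).
Then the next iterate is (x₁, x₂)₁ = (-0.6792, -3.5101).

(-0.6792, -3.5101)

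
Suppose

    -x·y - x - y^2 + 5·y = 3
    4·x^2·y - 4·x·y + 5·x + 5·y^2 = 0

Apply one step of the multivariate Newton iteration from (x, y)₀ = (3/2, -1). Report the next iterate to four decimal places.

At (3/2, -1): F = (-9.0000, 9.5000).
Jacobian J = [[-y - 1, -x - 2·y + 5], [8·x·y - 4·y + 5, 4·x^2 - 4·x + 10·y]].
At the point, J = [[0.0000, 5.5000], [-3.0000, -7.0000]] (det J = 16.5000).
Solving J·Δ = −F gives Δ = (-0.6515, 1.6364).
Then the next iterate is (x, y)₁ = (0.8485, 0.6364).

(0.8485, 0.6364)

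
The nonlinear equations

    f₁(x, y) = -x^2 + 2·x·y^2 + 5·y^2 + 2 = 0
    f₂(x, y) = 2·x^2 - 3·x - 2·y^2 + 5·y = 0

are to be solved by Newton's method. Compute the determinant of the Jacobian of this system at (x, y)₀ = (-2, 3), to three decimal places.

-88.000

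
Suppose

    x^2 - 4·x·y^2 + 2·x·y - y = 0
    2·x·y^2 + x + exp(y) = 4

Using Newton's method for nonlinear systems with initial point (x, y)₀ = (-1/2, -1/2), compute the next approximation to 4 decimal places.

At (-1/2, -1/2): F = (1.7500, -4.143469).
Jacobian J = [[2·x - 4·y^2 + 2·y, -8·x·y + 2·x - 1], [2·y^2 + 1, 4·x·y + exp(y)]].
At the point, J = [[-3.0000, -4.0000], [1.5000, 1.606531]] (det J = 1.180408).
Solving J·Δ = −F gives Δ = (11.6591, -8.3068).
Then the next iterate is (x, y)₁ = (11.1591, -8.8068).

(11.1591, -8.8068)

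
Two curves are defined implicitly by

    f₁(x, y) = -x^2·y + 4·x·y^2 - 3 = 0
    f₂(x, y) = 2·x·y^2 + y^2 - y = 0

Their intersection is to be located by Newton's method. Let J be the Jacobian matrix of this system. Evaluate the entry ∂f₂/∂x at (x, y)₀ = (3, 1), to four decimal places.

2.0000

∂f₂/∂x = 2·y^2.
At (3, 1) this is 2.0000.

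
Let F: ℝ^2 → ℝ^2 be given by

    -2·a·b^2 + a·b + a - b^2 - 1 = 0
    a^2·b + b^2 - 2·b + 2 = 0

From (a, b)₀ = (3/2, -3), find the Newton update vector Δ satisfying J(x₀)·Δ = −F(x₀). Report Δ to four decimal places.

(0.0911, 1.6401)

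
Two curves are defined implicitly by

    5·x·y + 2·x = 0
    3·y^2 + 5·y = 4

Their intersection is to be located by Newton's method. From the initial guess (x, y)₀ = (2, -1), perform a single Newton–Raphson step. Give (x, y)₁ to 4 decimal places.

At (2, -1): F = (-6.0000, -6.0000).
Jacobian J = [[5·y + 2, 5·x], [0, 6·y + 5]].
At the point, J = [[-3.0000, 10.0000], [0.0000, -1.0000]] (det J = 3.0000).
Solving J·Δ = −F gives Δ = (-22.0000, -6.0000).
Then the next iterate is (x, y)₁ = (-20.0000, -7.0000).

(-20.0000, -7.0000)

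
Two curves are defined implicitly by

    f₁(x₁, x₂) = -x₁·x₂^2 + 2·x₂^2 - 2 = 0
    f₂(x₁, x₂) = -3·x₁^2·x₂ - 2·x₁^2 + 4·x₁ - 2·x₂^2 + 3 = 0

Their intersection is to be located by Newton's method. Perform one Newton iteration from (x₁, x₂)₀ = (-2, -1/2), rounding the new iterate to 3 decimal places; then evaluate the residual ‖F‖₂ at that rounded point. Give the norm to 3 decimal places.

At (-2, -1/2): F = (-1.000, -7.500).
Jacobian J = [[-x₂^2, -2·x₁·x₂ + 4·x₂], [-6·x₁·x₂ - 4·x₁ + 4, -3·x₁^2 - 4·x₂]].
At the point, J = [[-0.250, -4.000], [6.000, -10.000]] (det J = 26.500).
Solving J·Δ = −F gives Δ = (0.755, -0.297).
Then the next iterate is (x₁, x₂)₁ = (-1.245, -0.797).
Re-evaluating at (-1.245, -0.797): F = (0.06125, -2.64436), so ‖F‖₂ = 2.645.

2.645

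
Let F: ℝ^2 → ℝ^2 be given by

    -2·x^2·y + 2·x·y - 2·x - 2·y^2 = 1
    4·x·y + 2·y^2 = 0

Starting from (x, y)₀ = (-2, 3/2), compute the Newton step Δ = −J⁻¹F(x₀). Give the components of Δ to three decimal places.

At (-2, 3/2): F = (-19.500, -7.500).
Jacobian J = [[-4·x·y + 2·y - 2, -2·x^2 + 2·x - 4·y], [4·y, 4·x + 4·y]].
At the point, J = [[13.000, -18.000], [6.000, -2.000]] (det J = 82.000).
Solving J·Δ = −F gives Δ = (1.171, -0.238).

(1.171, -0.238)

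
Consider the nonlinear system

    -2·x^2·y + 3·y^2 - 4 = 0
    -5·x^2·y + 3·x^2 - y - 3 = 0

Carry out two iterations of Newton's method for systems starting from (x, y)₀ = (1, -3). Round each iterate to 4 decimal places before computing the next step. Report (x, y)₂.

(0.5433, -1.2098)

At (1, -3): F = (29.0000, 18.0000).
Jacobian J = [[-4·x·y, -2·x^2 + 6·y], [-10·x·y + 6·x, -5·x^2 - 1]].
At the point, J = [[12.0000, -20.0000], [36.0000, -6.0000]] (det J = 648.0000).
Solving J·Δ = −F gives Δ = (-0.2870, 1.2778).
Then the next iterate is (x, y)₁ = (0.7130, -1.7222).
Round to (0.7130, -1.7222) and repeat: F = (6.648945, 4.624872), J = [[4.911714, -11.349938], [16.557286, -3.541845]].
Δ = (-0.1697, 0.5124), so (x, y)₂ = (0.5433, -1.2098).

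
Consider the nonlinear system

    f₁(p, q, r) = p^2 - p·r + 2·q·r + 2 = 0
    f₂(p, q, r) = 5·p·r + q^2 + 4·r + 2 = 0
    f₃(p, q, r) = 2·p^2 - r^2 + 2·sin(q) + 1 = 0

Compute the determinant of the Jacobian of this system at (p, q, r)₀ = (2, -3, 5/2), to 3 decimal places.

J = [[2·p - r, 2·r, -p + 2·q], [5·r, 2·q, 5·p + 4], [4·p, 2·cos(q), -2·r]].
At the point, J = [[1.500, 5.000, -8.000], [12.500, -6.000, 14.000], [8.000, -1.97998, -5.000]].
det J = 773.078.

773.078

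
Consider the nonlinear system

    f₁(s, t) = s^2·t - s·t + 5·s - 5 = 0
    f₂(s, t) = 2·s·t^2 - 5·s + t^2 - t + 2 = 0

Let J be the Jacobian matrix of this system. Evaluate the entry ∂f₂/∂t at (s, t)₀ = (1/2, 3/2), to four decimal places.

∂f₂/∂t = 4·s·t + 2·t - 1.
At (1/2, 3/2) this is 5.0000.

5.0000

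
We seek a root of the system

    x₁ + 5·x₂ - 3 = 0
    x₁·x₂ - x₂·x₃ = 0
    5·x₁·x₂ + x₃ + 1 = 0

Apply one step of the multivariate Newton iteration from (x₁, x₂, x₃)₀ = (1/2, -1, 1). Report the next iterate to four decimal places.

At (1/2, -1, 1): F = (-7.5000, 0.5000, -0.5000).
Jacobian J = [[1, 5, 0], [x₂, x₁ - x₃, -x₂], [5·x₂, 5·x₁, 1]].
At the point, J = [[1.0000, 5.0000, 0.0000], [-1.0000, -0.5000, 1.0000], [-5.0000, 2.5000, 1.0000]] (det J = -23.0000).
Solving J·Δ = −F gives Δ = (0.7609, 1.3478, 0.9348).
Then the next iterate is (x₁, x₂, x₃)₁ = (1.2609, 0.3478, 1.9348).

(1.2609, 0.3478, 1.9348)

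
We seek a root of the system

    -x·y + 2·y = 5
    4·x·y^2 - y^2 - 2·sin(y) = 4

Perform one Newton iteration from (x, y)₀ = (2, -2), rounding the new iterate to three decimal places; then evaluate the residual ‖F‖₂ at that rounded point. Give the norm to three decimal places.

6.313

At (2, -2): F = (-5.000, 25.81859).
Jacobian J = [[-y, -x + 2], [4·y^2, 8·x·y - 2·y - 2·cos(y)]].
At the point, J = [[2.000, 0.000], [16.000, -27.16771]] (det J = -54.33541).
Solving J·Δ = −F gives Δ = (2.500, 2.423).
Then the next iterate is (x, y)₁ = (4.500, 0.423).
Re-evaluating at (4.500, 0.423): F = (-6.05750, -1.77920), so ‖F‖₂ = 6.313.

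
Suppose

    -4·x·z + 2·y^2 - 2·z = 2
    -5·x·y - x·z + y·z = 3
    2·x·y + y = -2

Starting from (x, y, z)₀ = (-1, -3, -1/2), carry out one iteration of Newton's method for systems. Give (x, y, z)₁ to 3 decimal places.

At (-1, -3, -1/2): F = (15.000, -17.000, 5.000).
Jacobian J = [[-4·z, 4·y, -4·x - 2], [-5·y - z, -5·x + z, -x + y], [2·y, 2·x + 1, 0]].
At the point, J = [[2.000, -12.000, 2.000], [15.500, 4.500, -2.000], [-6.000, -1.000, 0.000]] (det J = -125.000).
Solving J·Δ = −F gives Δ = (0.632, 1.208, -0.884).
Then the next iterate is (x, y, z)₁ = (-0.368, -1.792, -1.384).

(-0.368, -1.792, -1.384)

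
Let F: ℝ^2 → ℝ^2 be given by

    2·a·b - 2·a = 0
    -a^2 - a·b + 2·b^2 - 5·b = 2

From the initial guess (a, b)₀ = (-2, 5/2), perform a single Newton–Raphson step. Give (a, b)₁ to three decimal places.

At (-2, 5/2): F = (-6.000, -1.000).
Jacobian J = [[2·b - 2, 2·a], [-2·a - b, -a + 4·b - 5]].
At the point, J = [[3.000, -4.000], [1.500, 7.000]] (det J = 27.000).
Solving J·Δ = −F gives Δ = (1.704, -0.222).
Then the next iterate is (a, b)₁ = (-0.296, 2.278).

(-0.296, 2.278)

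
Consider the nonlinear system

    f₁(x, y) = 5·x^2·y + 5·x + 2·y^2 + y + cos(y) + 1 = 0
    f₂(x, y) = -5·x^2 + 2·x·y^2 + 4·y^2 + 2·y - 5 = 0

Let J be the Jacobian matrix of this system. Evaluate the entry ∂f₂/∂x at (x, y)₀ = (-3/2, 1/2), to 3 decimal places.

15.500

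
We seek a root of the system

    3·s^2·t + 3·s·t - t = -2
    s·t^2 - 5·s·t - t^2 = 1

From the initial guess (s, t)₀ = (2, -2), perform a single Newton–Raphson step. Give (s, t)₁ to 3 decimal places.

At (2, -2): F = (-32.000, 23.000).
Jacobian J = [[6·s·t + 3·t, 3·s^2 + 3·s - 1], [t^2 - 5·t, 2·s·t - 5·s - 2·t]].
At the point, J = [[-30.000, 17.000], [14.000, -14.000]] (det J = 182.000).
Solving J·Δ = −F gives Δ = (-0.313, 1.330).
Then the next iterate is (s, t)₁ = (1.687, -0.670).

(1.687, -0.670)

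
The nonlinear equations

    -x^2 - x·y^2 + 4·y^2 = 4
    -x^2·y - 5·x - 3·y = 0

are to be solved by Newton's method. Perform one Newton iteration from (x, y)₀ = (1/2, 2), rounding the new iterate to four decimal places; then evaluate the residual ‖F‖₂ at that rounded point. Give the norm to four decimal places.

At (1/2, 2): F = (9.7500, -9.0000).
Jacobian J = [[-2·x - y^2, -2·x·y + 8·y], [-2·x·y - 5, -x^2 - 3]].
At the point, J = [[-5.0000, 14.0000], [-7.0000, -3.2500]] (det J = 114.2500).
Solving J·Δ = −F gives Δ = (-0.8255, -0.9912).
Then the next iterate is (x, y)₁ = (-0.3255, 1.0088).
Re-evaluating at (-0.3255, 1.0088): F = (0.296014, -1.505783), so ‖F‖₂ = 1.5346.

1.5346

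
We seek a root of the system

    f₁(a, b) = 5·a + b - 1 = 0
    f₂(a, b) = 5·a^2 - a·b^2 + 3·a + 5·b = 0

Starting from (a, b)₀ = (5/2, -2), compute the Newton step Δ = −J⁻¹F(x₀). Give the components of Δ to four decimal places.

(-2.4265, 2.6324)

At (5/2, -2): F = (9.5000, 18.7500).
Jacobian J = [[5, 1], [10·a - b^2 + 3, -2·a·b + 5]].
At the point, J = [[5.0000, 1.0000], [24.0000, 15.0000]] (det J = 51.0000).
Solving J·Δ = −F gives Δ = (-2.4265, 2.6324).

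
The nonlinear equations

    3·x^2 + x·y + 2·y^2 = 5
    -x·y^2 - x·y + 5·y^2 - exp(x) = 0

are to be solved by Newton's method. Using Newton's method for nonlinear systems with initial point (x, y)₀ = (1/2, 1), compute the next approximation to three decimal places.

At (1/2, 1): F = (-1.750, 2.35128).
Jacobian J = [[6·x + y, x + 4·y], [-y^2 - y - exp(x), -2·x·y - x + 10·y]].
At the point, J = [[4.000, 4.500], [-3.64872, 8.500]] (det J = 50.41925).
Solving J·Δ = −F gives Δ = (0.505, -0.060).
Then the next iterate is (x, y)₁ = (1.005, 0.940).

(1.005, 0.940)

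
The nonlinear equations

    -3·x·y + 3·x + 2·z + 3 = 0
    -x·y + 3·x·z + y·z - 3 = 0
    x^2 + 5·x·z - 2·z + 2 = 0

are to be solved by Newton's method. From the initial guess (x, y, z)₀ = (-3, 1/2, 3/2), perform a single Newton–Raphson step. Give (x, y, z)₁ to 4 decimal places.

At (-3, 1/2, 3/2): F = (1.5000, -14.2500, -14.5000).
Jacobian J = [[-3·y + 3, -3·x, 2], [-y + 3·z, -x + z, 3·x + y], [2·x + 5·z, 0, 5·x - 2]].
At the point, J = [[1.5000, 9.0000, 2.0000], [4.0000, 4.5000, -8.5000], [1.5000, 0.0000, -17.0000]] (det J = 369.0000).
Solving J·Δ = −F gives Δ = (2.8598, -0.5098, -0.6006).
Then the next iterate is (x, y, z)₁ = (-0.1402, -0.0098, 0.8994).

(-0.1402, -0.0098, 0.8994)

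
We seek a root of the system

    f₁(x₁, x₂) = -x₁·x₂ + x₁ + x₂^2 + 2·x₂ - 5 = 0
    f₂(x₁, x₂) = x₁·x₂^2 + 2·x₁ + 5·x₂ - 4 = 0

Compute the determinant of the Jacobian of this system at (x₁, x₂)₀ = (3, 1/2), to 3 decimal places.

J = [[-x₂ + 1, -x₁ + 2·x₂ + 2], [x₂^2 + 2, 2·x₁·x₂ + 5]].
At the point, J = [[0.500, 0.000], [2.250, 8.000]].
det J = 4.000.

4.000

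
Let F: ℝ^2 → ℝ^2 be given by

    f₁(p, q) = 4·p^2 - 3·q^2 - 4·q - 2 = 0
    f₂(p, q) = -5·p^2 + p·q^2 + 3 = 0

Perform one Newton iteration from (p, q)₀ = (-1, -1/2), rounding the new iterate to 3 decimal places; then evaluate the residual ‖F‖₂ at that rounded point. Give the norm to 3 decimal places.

152.640

At (-1, -1/2): F = (3.250, -2.250).
Jacobian J = [[8·p, -6·q - 4], [-10·p + q^2, 2·p·q]].
At the point, J = [[-8.000, -1.000], [10.250, 1.000]] (det J = 2.250).
Solving J·Δ = −F gives Δ = (-0.444, 6.806).
Then the next iterate is (p, q)₁ = (-1.444, 6.306).
Re-evaluating at (-1.444, 6.306): F = (-138.18036, -64.84726), so ‖F‖₂ = 152.640.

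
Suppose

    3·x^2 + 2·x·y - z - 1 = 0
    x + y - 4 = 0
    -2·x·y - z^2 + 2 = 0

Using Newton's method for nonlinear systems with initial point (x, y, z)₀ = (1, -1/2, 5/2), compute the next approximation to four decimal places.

(-2.1458, 6.1458, -1.4375)

At (1, -1/2, 5/2): F = (-1.5000, -3.5000, -3.2500).
Jacobian J = [[6·x + 2·y, 2·x, -1], [1, 1, 0], [-2·y, -2·x, -2·z]].
At the point, J = [[5.0000, 2.0000, -1.0000], [1.0000, 1.0000, 0.0000], [1.0000, -2.0000, -5.0000]] (det J = -12.0000).
Solving J·Δ = −F gives Δ = (-3.1458, 6.6458, -3.9375).
Then the next iterate is (x, y, z)₁ = (-2.1458, 6.1458, -1.4375).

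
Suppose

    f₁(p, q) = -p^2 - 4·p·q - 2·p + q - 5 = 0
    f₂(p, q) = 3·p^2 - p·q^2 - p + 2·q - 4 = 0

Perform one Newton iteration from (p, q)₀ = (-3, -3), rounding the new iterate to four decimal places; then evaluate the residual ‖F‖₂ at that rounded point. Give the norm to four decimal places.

85.5367

At (-3, -3): F = (-47.0000, 47.0000).
Jacobian J = [[-2·p - 4·q - 2, -4·p + 1], [6·p - q^2 - 1, -2·p·q + 2]].
At the point, J = [[16.0000, 13.0000], [-28.0000, -16.0000]] (det J = 108.0000).
Solving J·Δ = −F gives Δ = (-1.3056, 5.2222).
Then the next iterate is (p, q)₁ = (-4.3056, 2.2222).
Re-evaluating at (-4.3056, 2.2222): F = (25.566826, 81.626371), so ‖F‖₂ = 85.5367.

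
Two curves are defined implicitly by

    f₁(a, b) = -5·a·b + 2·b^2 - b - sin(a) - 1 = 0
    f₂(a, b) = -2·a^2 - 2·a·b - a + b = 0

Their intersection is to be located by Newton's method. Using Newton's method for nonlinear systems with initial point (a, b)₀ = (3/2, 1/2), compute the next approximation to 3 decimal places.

(0.774, -0.097)

At (3/2, 1/2): F = (-5.74749, -7.000).
Jacobian J = [[-5·b - cos(a), -5·a + 4·b - 1], [-4·a - 2·b - 1, -2·a + 1]].
At the point, J = [[-2.57074, -6.500], [-8.000, -2.000]] (det J = -46.85853).
Solving J·Δ = −F gives Δ = (-0.726, -0.597).
Then the next iterate is (a, b)₁ = (0.774, -0.097).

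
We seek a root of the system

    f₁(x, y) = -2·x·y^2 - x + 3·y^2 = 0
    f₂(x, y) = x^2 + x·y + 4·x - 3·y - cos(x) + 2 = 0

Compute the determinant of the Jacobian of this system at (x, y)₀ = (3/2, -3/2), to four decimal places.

J = [[-2·y^2 - 1, -4·x·y + 6·y], [2·x + y + sin(x) + 4, x - 3]].
At the point, J = [[-5.5000, 0.0000], [6.497495, -1.5000]].
det J = 8.2500.

8.2500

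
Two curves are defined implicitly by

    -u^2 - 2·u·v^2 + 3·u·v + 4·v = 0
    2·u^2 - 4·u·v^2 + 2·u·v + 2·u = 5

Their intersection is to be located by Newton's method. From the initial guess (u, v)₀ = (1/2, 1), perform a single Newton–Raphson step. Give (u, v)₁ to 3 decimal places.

At (1/2, 1): F = (4.250, -4.500).
Jacobian J = [[-2·u - 2·v^2 + 3·v, -4·u·v + 3·u + 4], [4·u - 4·v^2 + 2·v + 2, -8·u·v + 2·u]].
At the point, J = [[0.000, 3.500], [2.000, -3.000]] (det J = -7.000).
Solving J·Δ = −F gives Δ = (0.429, -1.214).
Then the next iterate is (u, v)₁ = (0.929, -0.214).

(0.929, -0.214)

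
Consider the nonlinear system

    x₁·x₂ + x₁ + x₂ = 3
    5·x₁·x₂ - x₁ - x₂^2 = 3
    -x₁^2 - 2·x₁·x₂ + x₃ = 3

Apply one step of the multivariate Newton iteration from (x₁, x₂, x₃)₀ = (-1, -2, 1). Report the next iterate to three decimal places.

(-5.000, 46.000, -64.000)

At (-1, -2, 1): F = (-4.000, 4.000, -7.000).
Jacobian J = [[x₂ + 1, x₁ + 1, 0], [5·x₂ - 1, 5·x₁ - 2·x₂, 0], [-2·x₁ - 2·x₂, -2·x₁, 1]].
At the point, J = [[-1.000, 0.000, 0.000], [-11.000, -1.000, 0.000], [6.000, 2.000, 1.000]] (det J = 1.000).
Solving J·Δ = −F gives Δ = (-4.000, 48.000, -65.000).
Then the next iterate is (x₁, x₂, x₃)₁ = (-5.000, 46.000, -64.000).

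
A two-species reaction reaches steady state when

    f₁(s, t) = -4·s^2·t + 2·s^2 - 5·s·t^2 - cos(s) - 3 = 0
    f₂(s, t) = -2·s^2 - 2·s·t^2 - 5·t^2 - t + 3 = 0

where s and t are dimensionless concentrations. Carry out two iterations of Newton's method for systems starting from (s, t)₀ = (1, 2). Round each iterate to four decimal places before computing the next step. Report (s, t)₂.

At (1, 2): F = (-29.540302, -29.0000).
Jacobian J = [[-8·s·t + 4·s - 5·t^2 + sin(s), -4·s^2 - 10·s·t], [-4·s - 2·t^2, -4·s·t - 10·t - 1]].
At the point, J = [[-31.158529, -24.0000], [-12.0000, -29.0000]] (det J = 615.597341).
Solving J·Δ = −F gives Δ = (-0.2610, -0.8920).
Then the next iterate is (s, t)₁ = (0.7390, 1.1080).
Round to (0.7390, 1.1080) and repeat: F = (-9.603527, -7.153049), J = [[-9.059267, -10.372604], [-5.411328, -15.355248]].
Δ = (-0.8830, -0.1547), so (s, t)₂ = (-0.1440, 0.9533).

(-0.1440, 0.9533)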